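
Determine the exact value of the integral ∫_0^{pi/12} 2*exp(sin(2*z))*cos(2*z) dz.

Let u = sin(2*z), so du = 2*cos(2*z) dz. When z = 0, u = 0; when z = pi/12, u = 1/2.
The integral becomes ∫ exp(u) du from 0 to 1/2, with antiderivative exp(u).
Back in z: F(z) = exp(sin(2*z)).
Then F(pi/12) - F(0) = (exp(1/2)) - (1) = -1 + exp(1/2).

-1 + exp(1/2)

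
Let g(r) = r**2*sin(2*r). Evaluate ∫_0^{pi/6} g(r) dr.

-1/8 - pi**2/144 + sqrt(3)*pi/24

Integrate by parts twice (u = r^2, dv = sin(2*r) dr).
An antiderivative is F(r) = -r**2*cos(2*r)/2 + r*sin(2*r)/2 + cos(2*r)/4.
Then F(pi/6) - F(0) = (-pi**2/144 + 1/8 + sqrt(3)*pi/24) - (1/4) = -1/8 - pi**2/144 + sqrt(3)*pi/24.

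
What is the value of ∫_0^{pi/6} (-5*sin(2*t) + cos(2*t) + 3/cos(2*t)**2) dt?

An antiderivative is F(t) = sin(2*t)/2 + 5*cos(2*t)/2 + 3*tan(2*t)/2.
Then F(pi/6) - F(0) = (5/4 + 7*sqrt(3)/4) - (5/2) = -5/4 + 7*sqrt(3)/4.

-5/4 + 7*sqrt(3)/4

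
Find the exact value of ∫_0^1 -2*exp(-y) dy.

An antiderivative is F(y) = 2*exp(-y).
Then F(1) - F(0) = (2*exp(-1)) - (2) = -2 + 2*exp(-1).

-2 + 2*exp(-1)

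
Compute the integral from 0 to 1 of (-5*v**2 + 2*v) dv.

By the power rule, an antiderivative is F(v) = -5*v**3/3 + v**2.
Then F(1) - F(0) = (-2/3) - (0) = -2/3.

-2/3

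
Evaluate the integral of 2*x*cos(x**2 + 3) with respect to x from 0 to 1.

sin(4) - sin(3)

Let u = x**2 + 3, so du = 2*x dx. When x = 0, u = 3; when x = 1, u = 4.
The integral becomes ∫ cos(u) du from 3 to 4, with antiderivative sin(u).
Back in x: F(x) = sin(x**2 + 3).
Then F(1) - F(0) = (sin(4)) - (sin(3)) = sin(4) - sin(3).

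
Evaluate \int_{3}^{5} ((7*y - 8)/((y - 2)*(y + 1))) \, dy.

-5*log(2) + 7*log(3)

Factor the denominator: y**2 - y - 2 = (y + 1)(y - 2).
Partial fractions: (7*y - 8)/((y - 2)*(y + 1)) = 5/(y + 1) + 2/(y - 2).
An antiderivative is F(y) = 2*log(y - 2) + 5*log(y + 1).
Then F(5) - F(3) = (5*log(2) + 7*log(3)) - (10*log(2)) = -5*log(2) + 7*log(3).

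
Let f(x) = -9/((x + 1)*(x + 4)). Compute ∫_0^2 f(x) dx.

Factor the denominator: x**2 + 5*x + 4 = (x + 4)(x + 1).
Partial fractions: -9/((x + 1)*(x + 4)) = 3/(x + 4) - 3/(x + 1).
An antiderivative is F(x) = -3*log(x + 1) + 3*log(x + 4).
Then F(2) - F(0) = (log(8)) - (log(64)) = -log(8).

-log(8)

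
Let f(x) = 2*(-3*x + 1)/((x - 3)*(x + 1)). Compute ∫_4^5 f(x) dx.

-6*log(2) - 2*log(3) + 2*log(5)

Factor the denominator: x**2 - 2*x - 3 = (x + 1)(x - 3).
Partial fractions: 2*(-3*x + 1)/((x - 3)*(x + 1)) = -2/(x + 1) - 4/(x - 3).
An antiderivative is F(x) = -4*log(x - 3) - 2*log(x + 1).
Then F(5) - F(4) = (-6*log(2) - 2*log(3)) - (-log(25)) = -6*log(2) - 2*log(3) + 2*log(5).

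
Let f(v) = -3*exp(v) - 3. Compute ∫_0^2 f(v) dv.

An antiderivative is F(v) = -3*v - 3*exp(v).
Then F(2) - F(0) = (-3*exp(2) - 6) - (-3) = -3*exp(2) - 3.

-3*exp(2) - 3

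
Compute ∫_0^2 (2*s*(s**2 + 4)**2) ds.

Let u = s**2 + 4, so du = 2*s ds. When s = 0, u = 4; when s = 2, u = 8.
The integral becomes ∫ u**2 du from 4 to 8, with antiderivative u**3/3.
Back in s: F(s) = (s**2 + 4)**3/3.
Then F(2) - F(0) = (512/3) - (64/3) = 448/3.

448/3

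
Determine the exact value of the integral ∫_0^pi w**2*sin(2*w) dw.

Integrate by parts twice (u = w^2, dv = sin(2*w) dw).
An antiderivative is F(w) = -w**2*cos(2*w)/2 + w*sin(2*w)/2 + cos(2*w)/4.
Then F(pi) - F(0) = (1/4 - pi**2/2) - (1/4) = -pi**2/2.

-pi**2/2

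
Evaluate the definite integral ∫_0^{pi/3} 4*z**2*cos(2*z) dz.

Integrate by parts twice (u = z^2, dv = 4*cos(2*z) dz).
An antiderivative is F(z) = 2*z**2*sin(2*z) + 2*z*cos(2*z) - sin(2*z).
Then F(pi/3) - F(0) = (-pi/3 - sqrt(3)/2 + sqrt(3)*pi**2/9) - (0) = -pi/3 - sqrt(3)/2 + sqrt(3)*pi**2/9.

-pi/3 - sqrt(3)/2 + sqrt(3)*pi**2/9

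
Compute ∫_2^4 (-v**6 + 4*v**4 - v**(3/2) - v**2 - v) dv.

-164446/105 + 8*sqrt(2)/5

By the power rule, an antiderivative is F(v) = -v**7/7 - 2*v**(5/2)/5 + 4*v**5/5 - v**3/3 - v**2/2.
Then F(4) - F(2) = (-164168/105) - (278/105 - 8*sqrt(2)/5) = -164446/105 + 8*sqrt(2)/5.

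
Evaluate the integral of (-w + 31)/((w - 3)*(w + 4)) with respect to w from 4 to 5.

-10*log(3) + 19*log(2)

Factor the denominator: w**2 + w - 12 = (w + 4)(w - 3).
Partial fractions: (-w + 31)/((w - 3)*(w + 4)) = -5/(w + 4) + 4/(w - 3).
An antiderivative is F(w) = 4*log(w - 3) - 5*log(w + 4).
Then F(5) - F(4) = (-10*log(3) + 4*log(2)) - (-15*log(2)) = -10*log(3) + 19*log(2).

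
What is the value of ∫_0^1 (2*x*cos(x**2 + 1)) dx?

-sin(1) + sin(2)

Let u = x**2 + 1, so du = 2*x dx. When x = 0, u = 1; when x = 1, u = 2.
The integral becomes ∫ cos(u) du from 1 to 2, with antiderivative sin(u).
Back in x: F(x) = sin(x**2 + 1).
Then F(1) - F(0) = (sin(2)) - (sin(1)) = -sin(1) + sin(2).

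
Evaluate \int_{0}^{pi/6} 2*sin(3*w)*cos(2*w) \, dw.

Use the identity sin(3*w)cos(2*w) = [sin(5*w) + sin(w)]/2.
An antiderivative is F(w) = -cos(w) - cos(5*w)/5.
Then F(pi/6) - F(0) = (-2*sqrt(3)/5) - (-6/5) = 6/5 - 2*sqrt(3)/5.

6/5 - 2*sqrt(3)/5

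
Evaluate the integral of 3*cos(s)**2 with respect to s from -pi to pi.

Use the identity cos^2(s) = (1 + cos(2*s))/2.
An antiderivative is F(s) = 3*s/2 + 3*sin(2*s)/4.
Then F(pi) - F(-pi) = (3*pi/2) - (-3*pi/2) = 3*pi.

3*pi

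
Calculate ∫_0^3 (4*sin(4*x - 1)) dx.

Let u = 4*x - 1, so du = 4 dx. When x = 0, u = -1; when x = 3, u = 11.
The integral becomes ∫ sin(u) du from -1 to 11, with antiderivative -cos(u).
Back in x: F(x) = -cos(4*x - 1).
Then F(3) - F(0) = (-cos(11)) - (-cos(1)) = -cos(11) + cos(1).

-cos(11) + cos(1)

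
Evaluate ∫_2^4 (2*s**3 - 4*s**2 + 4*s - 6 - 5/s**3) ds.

By the power rule, an antiderivative is F(s) = s**4/2 - 4*s**3/3 + 2*s**2 - 6*s + 5/(2*s**2).
Then F(4) - F(2) = (4879/96) - (-145/24) = 5459/96.

5459/96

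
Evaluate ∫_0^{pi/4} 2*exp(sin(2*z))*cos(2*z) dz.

Let u = sin(2*z), so du = 2*cos(2*z) dz. When z = 0, u = 0; when z = pi/4, u = 1.
The integral becomes ∫ exp(u) du from 0 to 1, with antiderivative exp(u).
Back in z: F(z) = exp(sin(2*z)).
Then F(pi/4) - F(0) = (E) - (1) = -1 + E.

-1 + E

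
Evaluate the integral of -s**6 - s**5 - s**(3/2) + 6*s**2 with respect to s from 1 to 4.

By the power rule, an antiderivative is F(s) = -s**7/7 - s**6/6 - 2*s**(5/2)/5 + 2*s**3.
Then F(4) - F(1) = (-305344/105) - (271/210) = -203653/70.

-203653/70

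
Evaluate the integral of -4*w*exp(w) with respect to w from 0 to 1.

Integrate by parts once (u = w, dv = -4*exp(w) dw).
An antiderivative is F(w) = (-4*w + 4)*exp(w).
Then F(1) - F(0) = (0) - (4) = -4.

-4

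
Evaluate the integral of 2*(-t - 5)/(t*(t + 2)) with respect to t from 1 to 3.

-8*log(3) + 3*log(5)

Factor the denominator: t**2 + 2*t = (t + 2)t.
Partial fractions: 2*(-t - 5)/(t*(t + 2)) = 3/(t + 2) - 5/t.
An antiderivative is F(t) = -5*log(t) + 3*log(t + 2).
Then F(3) - F(1) = (-5*log(3) + 3*log(5)) - (log(27)) = -8*log(3) + 3*log(5).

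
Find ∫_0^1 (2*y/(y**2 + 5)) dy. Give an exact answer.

Let u = y**2 + 5, so du = 2*y dy. When y = 0, u = 5; when y = 1, u = 6.
The integral becomes ∫ 1/u du from 5 to 6, with antiderivative log(u).
Back in y: F(y) = log(y**2 + 5).
Then F(1) - F(0) = (log(6)) - (log(5)) = log(6/5).

log(6/5)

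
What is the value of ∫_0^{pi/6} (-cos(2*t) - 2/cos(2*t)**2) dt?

-5*sqrt(3)/4

An antiderivative is F(t) = -sin(2*t)/2 - tan(2*t).
Then F(pi/6) - F(0) = (-5*sqrt(3)/4) - (0) = -5*sqrt(3)/4.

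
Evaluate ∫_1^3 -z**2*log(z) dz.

Integrate by parts once (u = ln z, dv = -z**2 dz).
An antiderivative is F(z) = -z**3*(3*log(z) - 1)/9.
Then F(3) - F(1) = (3 - 9*log(3)) - (1/9) = 26/9 - 9*log(3).

26/9 - 9*log(3)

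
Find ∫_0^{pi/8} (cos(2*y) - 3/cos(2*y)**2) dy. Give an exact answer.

-3/2 + sqrt(2)/4

An antiderivative is F(y) = sin(2*y)/2 - 3*tan(2*y)/2.
Then F(pi/8) - F(0) = (-3/2 + sqrt(2)/4) - (0) = -3/2 + sqrt(2)/4.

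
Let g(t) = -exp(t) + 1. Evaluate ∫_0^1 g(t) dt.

2 - E

An antiderivative is F(t) = t - exp(t).
Then F(1) - F(0) = (1 - E) - (-1) = 2 - E.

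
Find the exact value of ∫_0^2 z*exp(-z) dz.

Integrate by parts once (u = z, dv = exp(-z) dz).
An antiderivative is F(z) = (-z - 1)*exp(-z).
Then F(2) - F(0) = (-3*exp(-2)) - (-1) = 1 - 3*exp(-2).

1 - 3*exp(-2)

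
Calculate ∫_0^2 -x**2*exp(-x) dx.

-2 + 10*exp(-2)

Integrate by parts twice (u = x^2, dv = -exp(-x) dx).
An antiderivative is F(x) = (x**2 + 2*x + 2)*exp(-x).
Then F(2) - F(0) = (10*exp(-2)) - (2) = -2 + 10*exp(-2).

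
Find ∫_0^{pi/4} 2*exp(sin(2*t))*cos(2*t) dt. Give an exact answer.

-1 + E

Let u = sin(2*t), so du = 2*cos(2*t) dt. When t = 0, u = 0; when t = pi/4, u = 1.
The integral becomes ∫ exp(u) du from 0 to 1, with antiderivative exp(u).
Back in t: F(t) = exp(sin(2*t)).
Then F(pi/4) - F(0) = (E) - (1) = -1 + E.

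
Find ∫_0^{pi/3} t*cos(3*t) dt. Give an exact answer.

Integrate by parts once (u = t, dv = cos(3*t) dt).
An antiderivative is F(t) = t*sin(3*t)/3 + cos(3*t)/9.
Then F(pi/3) - F(0) = (-1/9) - (1/9) = -2/9.

-2/9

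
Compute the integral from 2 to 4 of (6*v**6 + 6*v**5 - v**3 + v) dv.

By the power rule, an antiderivative is F(v) = 6*v**7/7 + v**6 - v**4/4 + v**2/2.
Then F(4) - F(2) = (126584/7) - (1202/7) = 125382/7.

125382/7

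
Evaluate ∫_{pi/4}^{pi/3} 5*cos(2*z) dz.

-5/2 + 5*sqrt(3)/4

An antiderivative is F(z) = 5*sin(2*z)/2.
Then F(pi/3) - F(pi/4) = (5*sqrt(3)/4) - (5/2) = -5/2 + 5*sqrt(3)/4.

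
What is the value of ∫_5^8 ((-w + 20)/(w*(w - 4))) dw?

-7*log(2) + 5*log(5)

Factor the denominator: w**2 - 4*w = w(w - 4).
Partial fractions: (-w + 20)/(w*(w - 4)) = -5/w + 4/(w - 4).
An antiderivative is F(w) = -5*log(w) + 4*log(w - 4).
Then F(8) - F(5) = (-7*log(2)) - (-5*log(5)) = -7*log(2) + 5*log(5).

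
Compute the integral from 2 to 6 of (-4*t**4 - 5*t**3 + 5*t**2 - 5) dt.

-112028/15

By the power rule, an antiderivative is F(t) = -4*t**5/5 - 5*t**4/4 + 5*t**3/3 - 5*t.
Then F(6) - F(2) = (-37554/5) - (-634/15) = -112028/15.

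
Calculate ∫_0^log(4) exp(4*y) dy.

255/4

Let u = exp(y), so du = exp(y) dy. When y = 0, u = 1; when y = log(4), u = 4.
The integral becomes ∫ u**3 du from 1 to 4, with antiderivative u**4/4.
Back in y: F(y) = exp(4*y)/4.
Then F(log(4)) - F(0) = (64) - (1/4) = 255/4.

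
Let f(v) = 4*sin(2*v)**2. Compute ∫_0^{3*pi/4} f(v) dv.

Use the identity sin^2(2*v) = (1 - cos(4*v))/2.
An antiderivative is F(v) = 2*v - sin(4*v)/2.
Then F(3*pi/4) - F(0) = (3*pi/2) - (0) = 3*pi/2.

3*pi/2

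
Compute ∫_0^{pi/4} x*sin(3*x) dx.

Integrate by parts once (u = x, dv = sin(3*x) dx).
An antiderivative is F(x) = -x*cos(3*x)/3 + sin(3*x)/9.
Then F(pi/4) - F(0) = (sqrt(2)*(4 + 3*pi)/72) - (0) = sqrt(2)*(4 + 3*pi)/72.

sqrt(2)*(4 + 3*pi)/72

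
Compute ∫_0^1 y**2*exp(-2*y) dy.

(-5 + exp(2))*exp(-2)/4

Integrate by parts twice (u = y^2, dv = exp(-2*y) dy).
An antiderivative is F(y) = (-2*y**2 - 2*y - 1)*exp(-2*y)/4.
Then F(1) - F(0) = (-5*exp(-2)/4) - (-1/4) = (-5 + exp(2))*exp(-2)/4.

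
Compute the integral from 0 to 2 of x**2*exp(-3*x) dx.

2/27 - 50*exp(-6)/27

Integrate by parts twice (u = x^2, dv = exp(-3*x) dx).
An antiderivative is F(x) = (-9*x**2 - 6*x - 2)*exp(-3*x)/27.
Then F(2) - F(0) = (-50*exp(-6)/27) - (-2/27) = 2/27 - 50*exp(-6)/27.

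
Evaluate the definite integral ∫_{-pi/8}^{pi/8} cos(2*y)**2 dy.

Use the identity cos^2(2*y) = (1 + cos(4*y))/2.
An antiderivative is F(y) = y/2 + sin(4*y)/8.
Then F(pi/8) - F(-pi/8) = (1/8 + pi/16) - (-pi/16 - 1/8) = 1/4 + pi/8.

1/4 + pi/8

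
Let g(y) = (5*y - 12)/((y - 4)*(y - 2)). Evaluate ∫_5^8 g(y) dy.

9*log(2)

Factor the denominator: y**2 - 6*y + 8 = (y - 2)(y - 4).
Partial fractions: (5*y - 12)/((y - 4)*(y - 2)) = 1/(y - 2) + 4/(y - 4).
An antiderivative is F(y) = 4*log(y - 4) + log(y - 2).
Then F(8) - F(5) = (log(3) + 9*log(2)) - (log(3)) = 9*log(2).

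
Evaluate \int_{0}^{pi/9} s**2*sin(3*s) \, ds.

Integrate by parts twice (u = s^2, dv = sin(3*s) ds).
An antiderivative is F(s) = -s**2*cos(3*s)/3 + 2*s*sin(3*s)/9 + 2*cos(3*s)/27.
Then F(pi/9) - F(0) = (-pi**2/486 + 1/27 + sqrt(3)*pi/81) - (2/27) = -1/27 - pi**2/486 + sqrt(3)*pi/81.

-1/27 - pi**2/486 + sqrt(3)*pi/81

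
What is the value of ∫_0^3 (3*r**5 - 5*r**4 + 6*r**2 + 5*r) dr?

By the power rule, an antiderivative is F(r) = r**6/2 - r**5 + 2*r**3 + 5*r**2/2.
Then F(3) - F(0) = (198) - (0) = 198.

198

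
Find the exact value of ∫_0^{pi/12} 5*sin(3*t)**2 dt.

-5/12 + 5*pi/24

Use the identity sin^2(3*t) = (1 - cos(6*t))/2.
An antiderivative is F(t) = 5*t/2 - 5*sin(6*t)/12.
Then F(pi/12) - F(0) = (-5/12 + 5*pi/24) - (0) = -5/12 + 5*pi/24.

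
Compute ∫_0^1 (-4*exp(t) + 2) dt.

An antiderivative is F(t) = 2*t - 4*exp(t).
Then F(1) - F(0) = (2 - 4*E) - (-4) = 6 - 4*E.

6 - 4*E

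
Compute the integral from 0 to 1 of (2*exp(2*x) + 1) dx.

An antiderivative is F(x) = exp(2*x) + x.
Then F(1) - F(0) = (1 + exp(2)) - (1) = exp(2).

exp(2)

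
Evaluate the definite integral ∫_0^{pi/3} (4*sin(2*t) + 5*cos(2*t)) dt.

An antiderivative is F(t) = 5*sin(2*t)/2 - 2*cos(2*t).
Then F(pi/3) - F(0) = (1 + 5*sqrt(3)/4) - (-2) = 5*sqrt(3)/4 + 3.

5*sqrt(3)/4 + 3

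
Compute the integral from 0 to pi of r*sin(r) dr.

pi

Integrate by parts once (u = r, dv = sin(r) dr).
An antiderivative is F(r) = -r*cos(r) + sin(r).
Then F(pi) - F(0) = (pi) - (0) = pi.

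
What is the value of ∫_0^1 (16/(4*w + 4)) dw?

log(16)

Let u = 4*w + 4, so du = 4 dw. When w = 0, u = 4; when w = 1, u = 8.
The integral becomes 4·∫ 1/u du from 4 to 8, with antiderivative 4*log(u).
Back in w: F(w) = 4*log(4*w + 4).
Then F(1) - F(0) = (12*log(2)) - (8*log(2)) = log(16).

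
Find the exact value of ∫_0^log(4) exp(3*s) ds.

21

Let u = exp(s), so du = exp(s) ds. When s = 0, u = 1; when s = log(4), u = 4.
The integral becomes ∫ u**2 du from 1 to 4, with antiderivative u**3/3.
Back in s: F(s) = exp(3*s)/3.
Then F(log(4)) - F(0) = (64/3) - (1/3) = 21.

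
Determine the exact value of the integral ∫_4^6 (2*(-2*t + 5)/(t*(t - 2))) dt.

Factor the denominator: t**2 - 2*t = t(t - 2).
Partial fractions: 2*(-2*t + 5)/(t*(t - 2)) = -5/t + 1/(t - 2).
An antiderivative is F(t) = -5*log(t) + log(t - 2).
Then F(6) - F(4) = (-5*log(3) - 3*log(2)) - (-9*log(2)) = -5*log(3) + 6*log(2).

-5*log(3) + 6*log(2)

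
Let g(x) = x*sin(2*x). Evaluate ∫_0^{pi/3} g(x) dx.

sqrt(3)/8 + pi/12

Integrate by parts once (u = x, dv = sin(2*x) dx).
An antiderivative is F(x) = -x*cos(2*x)/2 + sin(2*x)/4.
Then F(pi/3) - F(0) = (sqrt(3)/8 + pi/12) - (0) = sqrt(3)/8 + pi/12.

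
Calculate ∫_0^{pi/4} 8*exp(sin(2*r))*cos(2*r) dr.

Let u = sin(2*r), so du = 2*cos(2*r) dr. When r = 0, u = 0; when r = pi/4, u = 1.
The integral becomes 4·∫ exp(u) du from 0 to 1, with antiderivative 4*exp(u).
Back in r: F(r) = 4*exp(sin(2*r)).
Then F(pi/4) - F(0) = (4*E) - (4) = -4 + 4*E.

-4 + 4*E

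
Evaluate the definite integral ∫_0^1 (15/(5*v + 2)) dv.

-3*log(2) + 3*log(7)

Let u = 5*v + 2, so du = 5 dv. When v = 0, u = 2; when v = 1, u = 7.
The integral becomes 3·∫ 1/u du from 2 to 7, with antiderivative 3*log(u).
Back in v: F(v) = 3*log(5*v + 2).
Then F(1) - F(0) = (3*log(7)) - (log(8)) = -3*log(2) + 3*log(7).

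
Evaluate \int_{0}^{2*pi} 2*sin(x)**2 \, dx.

Use the identity sin^2(x) = (1 - cos(2*x))/2.
An antiderivative is F(x) = x - sin(2*x)/2.
Then F(2*pi) - F(0) = (2*pi) - (0) = 2*pi.

2*pi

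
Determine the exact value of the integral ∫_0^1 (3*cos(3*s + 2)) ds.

Let u = 3*s + 2, so du = 3 ds. When s = 0, u = 2; when s = 1, u = 5.
The integral becomes ∫ cos(u) du from 2 to 5, with antiderivative sin(u).
Back in s: F(s) = sin(3*s + 2).
Then F(1) - F(0) = (sin(5)) - (sin(2)) = sin(5) - sin(2).

sin(5) - sin(2)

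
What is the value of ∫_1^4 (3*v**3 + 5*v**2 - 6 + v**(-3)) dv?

8919/32

By the power rule, an antiderivative is F(v) = 3*v**4/4 + 5*v**3/3 - 6*v - 1/(2*v**2).
Then F(4) - F(1) = (26365/96) - (-49/12) = 8919/32.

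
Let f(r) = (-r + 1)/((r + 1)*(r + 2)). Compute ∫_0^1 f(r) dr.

Factor the denominator: r**2 + 3*r + 2 = (r + 2)(r + 1).
Partial fractions: (-r + 1)/((r + 1)*(r + 2)) = -3/(r + 2) + 2/(r + 1).
An antiderivative is F(r) = 2*log(r + 1) - 3*log(r + 2).
Then F(1) - F(0) = (log(4/27)) - (-log(8)) = log(32/27).

log(32/27)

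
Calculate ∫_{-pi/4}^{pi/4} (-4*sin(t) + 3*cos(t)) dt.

An antiderivative is F(t) = 3*sin(t) + 4*cos(t).
Then F(pi/4) - F(-pi/4) = (7*sqrt(2)/2) - (sqrt(2)/2) = 3*sqrt(2).

3*sqrt(2)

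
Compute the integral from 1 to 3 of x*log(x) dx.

Integrate by parts once (u = ln x, dv = x dx).
An antiderivative is F(x) = x**2*(2*log(x) - 1)/4.
Then F(3) - F(1) = (-9/4 + 9*log(3)/2) - (-1/4) = -2 + 9*log(3)/2.

-2 + 9*log(3)/2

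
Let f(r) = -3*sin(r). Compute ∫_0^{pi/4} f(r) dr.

An antiderivative is F(r) = 3*cos(r).
Then F(pi/4) - F(0) = (3*sqrt(2)/2) - (3) = -3 + 3*sqrt(2)/2.

-3 + 3*sqrt(2)/2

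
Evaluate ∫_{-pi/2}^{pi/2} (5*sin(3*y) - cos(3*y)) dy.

2/3

An antiderivative is F(y) = -sin(3*y)/3 - 5*cos(3*y)/3.
Then F(pi/2) - F(-pi/2) = (1/3) - (-1/3) = 2/3.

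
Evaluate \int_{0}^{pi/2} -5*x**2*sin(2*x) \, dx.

Integrate by parts twice (u = x^2, dv = -5*sin(2*x) dx).
An antiderivative is F(x) = 5*x**2*cos(2*x)/2 - 5*x*sin(2*x)/2 - 5*cos(2*x)/4.
Then F(pi/2) - F(0) = (5/4 - 5*pi**2/8) - (-5/4) = 5/2 - 5*pi**2/8.

5/2 - 5*pi**2/8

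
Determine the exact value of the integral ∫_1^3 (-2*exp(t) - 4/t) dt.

-2*exp(3) - 4*log(3) + 2*exp(1)

An antiderivative is F(t) = -2*exp(t) - 4*log(t).
Then F(3) - F(1) = (-2*exp(3) - log(81)) - (-2*exp(1)) = -2*exp(3) - 4*log(3) + 2*exp(1).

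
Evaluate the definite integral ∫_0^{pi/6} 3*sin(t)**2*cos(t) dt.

1/8

Let u = sin(t), so du = cos(t) dt. When t = 0, u = 0; when t = pi/6, u = 1/2.
The integral becomes 3·∫ u**2 du from 0 to 1/2, with antiderivative u**3.
Back in t: F(t) = sin(t)**3.
Then F(pi/6) - F(0) = (1/8) - (0) = 1/8.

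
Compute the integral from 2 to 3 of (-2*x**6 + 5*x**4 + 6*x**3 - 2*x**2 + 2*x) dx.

-12073/42

By the power rule, an antiderivative is F(x) = -2*x**7/7 + x**5 + 3*x**4/2 - 2*x**3/3 + x**2.
Then F(3) - F(2) = (-3771/14) - (380/21) = -12073/42.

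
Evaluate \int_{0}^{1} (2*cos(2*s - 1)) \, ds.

Let u = 2*s - 1, so du = 2 ds. When s = 0, u = -1; when s = 1, u = 1.
The integral becomes ∫ cos(u) du from -1 to 1, with antiderivative sin(u).
Back in s: F(s) = sin(2*s - 1).
Then F(1) - F(0) = (sin(1)) - (-sin(1)) = 2*sin(1).

2*sin(1)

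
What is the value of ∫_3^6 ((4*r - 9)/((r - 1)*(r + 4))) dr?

Factor the denominator: r**2 + 3*r - 4 = (r + 4)(r - 1).
Partial fractions: (4*r - 9)/((r - 1)*(r + 4)) = 5/(r + 4) - 1/(r - 1).
An antiderivative is F(r) = -log(r - 1) + 5*log(r + 4).
Then F(6) - F(3) = (5*log(2) + 4*log(5)) - (-log(2) + 5*log(7)) = -5*log(7) + 6*log(2) + 4*log(5).

-5*log(7) + 6*log(2) + 4*log(5)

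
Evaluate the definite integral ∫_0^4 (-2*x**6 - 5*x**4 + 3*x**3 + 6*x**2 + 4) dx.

-37584/7

By the power rule, an antiderivative is F(x) = -2*x**7/7 - x**5 + 3*x**4/4 + 2*x**3 + 4*x.
Then F(4) - F(0) = (-37584/7) - (0) = -37584/7.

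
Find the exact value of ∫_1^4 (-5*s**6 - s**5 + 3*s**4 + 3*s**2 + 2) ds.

-819129/70

By the power rule, an antiderivative is F(s) = -5*s**7/7 - s**6/6 + 3*s**5/5 + s**3 + 2*s.
Then F(4) - F(1) = (-1228408/105) - (571/210) = -819129/70.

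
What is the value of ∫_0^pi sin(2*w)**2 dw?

Use the identity sin^2(2*w) = (1 - cos(4*w))/2.
An antiderivative is F(w) = w/2 - sin(4*w)/8.
Then F(pi) - F(0) = (pi/2) - (0) = pi/2.

pi/2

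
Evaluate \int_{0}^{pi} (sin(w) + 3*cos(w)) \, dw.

2

An antiderivative is F(w) = 3*sin(w) - cos(w).
Then F(pi) - F(0) = (1) - (-1) = 2.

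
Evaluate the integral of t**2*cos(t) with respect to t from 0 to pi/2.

Integrate by parts twice (u = t^2, dv = cos(t) dt).
An antiderivative is F(t) = t**2*sin(t) + 2*t*cos(t) - 2*sin(t).
Then F(pi/2) - F(0) = (-2 + pi**2/4) - (0) = -2 + pi**2/4.

-2 + pi**2/4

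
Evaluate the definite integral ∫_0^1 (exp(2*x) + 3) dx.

5/2 + exp(2)/2

An antiderivative is F(x) = exp(2*x)/2 + 3*x.
Then F(1) - F(0) = (3 + exp(2)/2) - (1/2) = 5/2 + exp(2)/2.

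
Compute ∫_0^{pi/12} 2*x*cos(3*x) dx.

Integrate by parts once (u = x, dv = 2*cos(3*x) dx).
An antiderivative is F(x) = 2*x*sin(3*x)/3 + 2*cos(3*x)/9.
Then F(pi/12) - F(0) = (sqrt(2)*(pi + 4)/36) - (2/9) = -2/9 + sqrt(2)*pi/36 + sqrt(2)/9.

-2/9 + sqrt(2)*pi/36 + sqrt(2)/9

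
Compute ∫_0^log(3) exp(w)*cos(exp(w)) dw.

-sin(1) + sin(3)

Let u = exp(w), so du = exp(w) dw. When w = 0, u = 1; when w = log(3), u = 3.
The integral becomes ∫ cos(u) du from 1 to 3, with antiderivative sin(u).
Back in w: F(w) = sin(exp(w)).
Then F(log(3)) - F(0) = (sin(3)) - (sin(1)) = -sin(1) + sin(3).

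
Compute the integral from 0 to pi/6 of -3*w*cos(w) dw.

-3*sqrt(3)/2 - pi/4 + 3

Integrate by parts once (u = w, dv = -3*cos(w) dw).
An antiderivative is F(w) = -3*w*sin(w) - 3*cos(w).
Then F(pi/6) - F(0) = (-3*sqrt(3)/2 - pi/4) - (-3) = -3*sqrt(3)/2 - pi/4 + 3.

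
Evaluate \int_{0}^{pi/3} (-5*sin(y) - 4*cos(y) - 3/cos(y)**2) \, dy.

An antiderivative is F(y) = -4*sin(y) + 5*cos(y) - 3*tan(y).
Then F(pi/3) - F(0) = (5/2 - 5*sqrt(3)) - (5) = -5*sqrt(3) - 5/2.

-5*sqrt(3) - 5/2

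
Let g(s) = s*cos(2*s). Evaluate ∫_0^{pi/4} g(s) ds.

Integrate by parts once (u = s, dv = cos(2*s) ds).
An antiderivative is F(s) = s*sin(2*s)/2 + cos(2*s)/4.
Then F(pi/4) - F(0) = (pi/8) - (1/4) = -1/4 + pi/8.

-1/4 + pi/8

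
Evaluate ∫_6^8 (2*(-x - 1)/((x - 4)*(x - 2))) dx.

-8*log(2) + 3*log(3)

Factor the denominator: x**2 - 6*x + 8 = (x - 2)(x - 4).
Partial fractions: 2*(-x - 1)/((x - 4)*(x - 2)) = 3/(x - 2) - 5/(x - 4).
An antiderivative is F(x) = -5*log(x - 4) + 3*log(x - 2).
Then F(8) - F(6) = (-7*log(2) + 3*log(3)) - (log(2)) = -8*log(2) + 3*log(3).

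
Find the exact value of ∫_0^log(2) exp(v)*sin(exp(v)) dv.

-cos(2) + cos(1)

Let u = exp(v), so du = exp(v) dv. When v = 0, u = 1; when v = log(2), u = 2.
The integral becomes ∫ sin(u) du from 1 to 2, with antiderivative -cos(u).
Back in v: F(v) = -cos(exp(v)).
Then F(log(2)) - F(0) = (-cos(2)) - (-cos(1)) = -cos(2) + cos(1).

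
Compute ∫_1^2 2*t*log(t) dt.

-3/2 + log(16)

Integrate by parts once (u = ln t, dv = 2*t dt).
An antiderivative is F(t) = t**2*(2*log(t) - 1)/2.
Then F(2) - F(1) = (-2 + log(16)) - (-1/2) = -3/2 + log(16).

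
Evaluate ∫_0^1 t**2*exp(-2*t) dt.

Integrate by parts twice (u = t^2, dv = exp(-2*t) dt).
An antiderivative is F(t) = (-2*t**2 - 2*t - 1)*exp(-2*t)/4.
Then F(1) - F(0) = (-5*exp(-2)/4) - (-1/4) = (-5 + exp(2))*exp(-2)/4.

(-5 + exp(2))*exp(-2)/4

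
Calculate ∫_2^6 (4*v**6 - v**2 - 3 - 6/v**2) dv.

By the power rule, an antiderivative is F(v) = 4*v**7/7 - v**3/3 - 3*v + 6/v.
Then F(6) - F(2) = (1119121/7) - (1417/21) = 3355946/21.

3355946/21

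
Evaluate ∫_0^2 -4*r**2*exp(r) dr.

8 - 8*exp(2)

Integrate by parts twice (u = r^2, dv = -4*exp(r) dr).
An antiderivative is F(r) = (-4*r**2 + 8*r - 8)*exp(r).
Then F(2) - F(0) = (-8*exp(2)) - (-8) = 8 - 8*exp(2).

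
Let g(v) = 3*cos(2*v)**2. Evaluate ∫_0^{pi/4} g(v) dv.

Use the identity cos^2(2*v) = (1 + cos(4*v))/2.
An antiderivative is F(v) = 3*v/2 + 3*sin(4*v)/8.
Then F(pi/4) - F(0) = (3*pi/8) - (0) = 3*pi/8.

3*pi/8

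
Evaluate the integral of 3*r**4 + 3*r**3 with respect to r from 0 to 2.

By the power rule, an antiderivative is F(r) = 3*r**5/5 + 3*r**4/4.
Then F(2) - F(0) = (156/5) - (0) = 156/5.

156/5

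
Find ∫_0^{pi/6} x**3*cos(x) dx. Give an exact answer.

-3*sqrt(3) - pi/2 + pi**3/432 + sqrt(3)*pi**2/24 + 6

Integrate by parts 3 times (u = x^3, dv = cos(x) dx).
An antiderivative is F(x) = x**3*sin(x) + 3*x**2*cos(x) - 6*x*sin(x) - 6*cos(x).
Then F(pi/6) - F(0) = (-3*sqrt(3) - pi/2 + pi**3/432 + sqrt(3)*pi**2/24) - (-6) = -3*sqrt(3) - pi/2 + pi**3/432 + sqrt(3)*pi**2/24 + 6.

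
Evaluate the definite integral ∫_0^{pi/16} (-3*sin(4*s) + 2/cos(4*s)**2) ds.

-1/4 + 3*sqrt(2)/8

An antiderivative is F(s) = 3*cos(4*s)/4 + tan(4*s)/2.
Then F(pi/16) - F(0) = (1/2 + 3*sqrt(2)/8) - (3/4) = -1/4 + 3*sqrt(2)/8.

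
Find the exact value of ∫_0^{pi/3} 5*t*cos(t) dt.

-5/2 + 5*sqrt(3)*pi/6

Integrate by parts once (u = t, dv = 5*cos(t) dt).
An antiderivative is F(t) = 5*t*sin(t) + 5*cos(t).
Then F(pi/3) - F(0) = (5/2 + 5*sqrt(3)*pi/6) - (5) = -5/2 + 5*sqrt(3)*pi/6.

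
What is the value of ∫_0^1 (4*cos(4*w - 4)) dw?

Let u = 4*w - 4, so du = 4 dw. When w = 0, u = -4; when w = 1, u = 0.
The integral becomes ∫ cos(u) du from -4 to 0, with antiderivative sin(u).
Back in w: F(w) = sin(4*w - 4).
Then F(1) - F(0) = (0) - (-sin(4)) = sin(4).

sin(4)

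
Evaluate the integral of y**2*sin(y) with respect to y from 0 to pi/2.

-2 + pi

Integrate by parts twice (u = y^2, dv = sin(y) dy).
An antiderivative is F(y) = -y**2*cos(y) + 2*y*sin(y) + 2*cos(y).
Then F(pi/2) - F(0) = (pi) - (2) = -2 + pi.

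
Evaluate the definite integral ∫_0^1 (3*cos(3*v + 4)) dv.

sin(7) - sin(4)

Let u = 3*v + 4, so du = 3 dv. When v = 0, u = 4; when v = 1, u = 7.
The integral becomes ∫ cos(u) du from 4 to 7, with antiderivative sin(u).
Back in v: F(v) = sin(3*v + 4).
Then F(1) - F(0) = (sin(7)) - (sin(4)) = sin(7) - sin(4).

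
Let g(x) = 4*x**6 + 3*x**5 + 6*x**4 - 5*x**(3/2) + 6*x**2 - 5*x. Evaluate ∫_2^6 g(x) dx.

By the power rule, an antiderivative is F(x) = 4*x**7/7 + x**6/2 - 2*x**(5/2) + 6*x**5/5 + 2*x**3 - 5*x**2/2.
Then F(6) - F(2) = (6753762/35 - 72*sqrt(6)) - (5234/35 - 8*sqrt(2)) = -72*sqrt(6) + 8*sqrt(2) + 6748528/35.

-72*sqrt(6) + 8*sqrt(2) + 6748528/35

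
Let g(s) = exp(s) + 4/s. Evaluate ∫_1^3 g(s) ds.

-exp(1) + log(81) + exp(3)

An antiderivative is F(s) = exp(s) + 4*log(s).
Then F(3) - F(1) = (log(81) + exp(3)) - (exp(1)) = -exp(1) + log(81) + exp(3).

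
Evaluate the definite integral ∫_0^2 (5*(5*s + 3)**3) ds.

Let u = 5*s + 3, so du = 5 ds. When s = 0, u = 3; when s = 2, u = 13.
The integral becomes ∫ u**3 du from 3 to 13, with antiderivative u**4/4.
Back in s: F(s) = (5*s + 3)**4/4.
Then F(2) - F(0) = (28561/4) - (81/4) = 7120.

7120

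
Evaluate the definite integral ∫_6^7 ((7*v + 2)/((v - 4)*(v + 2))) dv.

Factor the denominator: v**2 - 2*v - 8 = (v + 2)(v - 4).
Partial fractions: (7*v + 2)/((v - 4)*(v + 2)) = 2/(v + 2) + 5/(v - 4).
An antiderivative is F(v) = 5*log(v - 4) + 2*log(v + 2).
Then F(7) - F(6) = (9*log(3)) - (11*log(2)) = -11*log(2) + 9*log(3).

-11*log(2) + 9*log(3)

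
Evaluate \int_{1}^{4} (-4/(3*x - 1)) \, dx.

-4*log(11)/3 + 4*log(2)/3

An antiderivative is F(x) = -4*log(3*x - 1)/3.
Then F(4) - F(1) = (-4*log(11)/3) - (-4*log(2)/3) = -4*log(11)/3 + 4*log(2)/3.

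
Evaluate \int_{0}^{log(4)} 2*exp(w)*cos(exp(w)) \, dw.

Let u = exp(w), so du = exp(w) dw. When w = 0, u = 1; when w = log(4), u = 4.
The integral becomes 2·∫ cos(u) du from 1 to 4, with antiderivative 2*sin(u).
Back in w: F(w) = 2*sin(exp(w)).
Then F(log(4)) - F(0) = (2*sin(4)) - (2*sin(1)) = -2*sin(1) + 2*sin(4).

-2*sin(1) + 2*sin(4)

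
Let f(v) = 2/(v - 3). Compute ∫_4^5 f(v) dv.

log(4)

An antiderivative is F(v) = 2*log(v - 3).
Then F(5) - F(4) = (log(4)) - (0) = log(4).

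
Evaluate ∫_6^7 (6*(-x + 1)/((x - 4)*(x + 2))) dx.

-9*log(3) + 12*log(2)

Factor the denominator: x**2 - 2*x - 8 = (x + 2)(x - 4).
Partial fractions: 6*(-x + 1)/((x - 4)*(x + 2)) = -3/(x + 2) - 3/(x - 4).
An antiderivative is F(x) = -3*log(x - 4) - 3*log(x + 2).
Then F(7) - F(6) = (-9*log(3)) - (-12*log(2)) = -9*log(3) + 12*log(2).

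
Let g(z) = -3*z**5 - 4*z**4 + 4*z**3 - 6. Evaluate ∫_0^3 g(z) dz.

By the power rule, an antiderivative is F(z) = -z**6/2 - 4*z**5/5 + z**4 - 6*z.
Then F(3) - F(0) = (-4959/10) - (0) = -4959/10.

-4959/10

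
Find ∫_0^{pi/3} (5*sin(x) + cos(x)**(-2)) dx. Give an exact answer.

An antiderivative is F(x) = -5*cos(x) + tan(x).
Then F(pi/3) - F(0) = (-5/2 + sqrt(3)) - (-5) = sqrt(3) + 5/2.

sqrt(3) + 5/2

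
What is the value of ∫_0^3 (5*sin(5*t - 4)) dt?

Let u = 5*t - 4, so du = 5 dt. When t = 0, u = -4; when t = 3, u = 11.
The integral becomes ∫ sin(u) du from -4 to 11, with antiderivative -cos(u).
Back in t: F(t) = -cos(5*t - 4).
Then F(3) - F(0) = (-cos(11)) - (-cos(4)) = cos(4) - cos(11).

cos(4) - cos(11)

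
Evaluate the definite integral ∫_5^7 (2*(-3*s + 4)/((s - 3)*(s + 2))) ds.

-8*log(3) - 2*log(2) + 4*log(7)

Factor the denominator: s**2 - s - 6 = (s + 2)(s - 3).
Partial fractions: 2*(-3*s + 4)/((s - 3)*(s + 2)) = -4/(s + 2) - 2/(s - 3).
An antiderivative is F(s) = -2*log(s - 3) - 4*log(s + 2).
Then F(7) - F(5) = (-8*log(3) - 4*log(2)) - (-4*log(7) - 2*log(2)) = -8*log(3) - 2*log(2) + 4*log(7).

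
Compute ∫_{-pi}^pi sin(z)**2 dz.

Use the identity sin^2(z) = (1 - cos(2*z))/2.
An antiderivative is F(z) = z/2 - sin(2*z)/4.
Then F(pi) - F(-pi) = (pi/2) - (-pi/2) = pi.

pi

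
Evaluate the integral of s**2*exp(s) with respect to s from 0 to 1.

Integrate by parts twice (u = s^2, dv = exp(s) ds).
An antiderivative is F(s) = (s**2 - 2*s + 2)*exp(s).
Then F(1) - F(0) = (E) - (2) = -2 + E.

-2 + E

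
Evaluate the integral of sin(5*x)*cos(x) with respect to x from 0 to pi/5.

Use the identity sin(5*x)cos(x) = [sin(6*x) + sin(4*x)]/2.
An antiderivative is F(x) = -cos(4*x)/8 - cos(6*x)/12.
Then F(pi/5) - F(0) = (5/96 + 5*sqrt(5)/96) - (-5/24) = 5*sqrt(5)/96 + 25/96.

5*sqrt(5)/96 + 25/96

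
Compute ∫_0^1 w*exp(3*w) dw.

1/9 + 2*exp(3)/9

Integrate by parts once (u = w, dv = exp(3*w) dw).
An antiderivative is F(w) = (3*w - 1)*exp(3*w)/9.
Then F(1) - F(0) = (2*exp(3)/9) - (-1/9) = 1/9 + 2*exp(3)/9.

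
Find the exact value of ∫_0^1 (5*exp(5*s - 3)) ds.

Let u = 5*s - 3, so du = 5 ds. When s = 0, u = -3; when s = 1, u = 2.
The integral becomes ∫ exp(u) du from -3 to 2, with antiderivative exp(u).
Back in s: F(s) = exp(5*s - 3).
Then F(1) - F(0) = (exp(2)) - (exp(-3)) = -(1 - exp(5))*exp(-3).

-(1 - exp(5))*exp(-3)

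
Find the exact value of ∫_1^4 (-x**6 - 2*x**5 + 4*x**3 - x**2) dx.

-24300/7

By the power rule, an antiderivative is F(x) = -x**7/7 - x**6/3 + x**4 - x**3/3.
Then F(4) - F(1) = (-72896/21) - (4/21) = -24300/7.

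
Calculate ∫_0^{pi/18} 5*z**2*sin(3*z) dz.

Integrate by parts twice (u = z^2, dv = 5*sin(3*z) dz).
An antiderivative is F(z) = -5*z**2*cos(3*z)/3 + 10*z*sin(3*z)/9 + 10*cos(3*z)/27.
Then F(pi/18) - F(0) = (-5*sqrt(3)*pi**2/1944 + 5*pi/162 + 5*sqrt(3)/27) - (10/27) = -10/27 - 5*sqrt(3)*pi**2/1944 + 5*pi/162 + 5*sqrt(3)/27.

-10/27 - 5*sqrt(3)*pi**2/1944 + 5*pi/162 + 5*sqrt(3)/27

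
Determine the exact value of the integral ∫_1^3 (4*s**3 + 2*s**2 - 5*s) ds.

232/3

By the power rule, an antiderivative is F(s) = s**4 + 2*s**3/3 - 5*s**2/2.
Then F(3) - F(1) = (153/2) - (-5/6) = 232/3.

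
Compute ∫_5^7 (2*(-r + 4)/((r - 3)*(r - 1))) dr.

Factor the denominator: r**2 - 4*r + 3 = (r - 1)(r - 3).
Partial fractions: 2*(-r + 4)/((r - 3)*(r - 1)) = -3/(r - 1) + 1/(r - 3).
An antiderivative is F(r) = log(r - 3) - 3*log(r - 1).
Then F(7) - F(5) = (-log(54)) - (-log(32)) = log(16/27).

log(16/27)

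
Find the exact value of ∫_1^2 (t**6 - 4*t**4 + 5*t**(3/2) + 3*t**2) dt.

By the power rule, an antiderivative is F(t) = t**7/7 + 2*t**(5/2) - 4*t**5/5 + t**3.
Then F(2) - F(1) = (24/35 + 8*sqrt(2)) - (82/35) = -58/35 + 8*sqrt(2).

-58/35 + 8*sqrt(2)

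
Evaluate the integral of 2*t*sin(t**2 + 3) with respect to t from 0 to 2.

Let u = t**2 + 3, so du = 2*t dt. When t = 0, u = 3; when t = 2, u = 7.
The integral becomes ∫ sin(u) du from 3 to 7, with antiderivative -cos(u).
Back in t: F(t) = -cos(t**2 + 3).
Then F(2) - F(0) = (-cos(7)) - (-cos(3)) = cos(3) - cos(7).

cos(3) - cos(7)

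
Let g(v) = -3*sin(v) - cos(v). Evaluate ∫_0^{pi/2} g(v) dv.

An antiderivative is F(v) = -sin(v) + 3*cos(v).
Then F(pi/2) - F(0) = (-1) - (3) = -4.

-4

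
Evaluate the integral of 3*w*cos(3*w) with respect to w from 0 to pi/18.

Integrate by parts once (u = w, dv = 3*cos(3*w) dw).
An antiderivative is F(w) = w*sin(3*w) + cos(3*w)/3.
Then F(pi/18) - F(0) = (pi/36 + sqrt(3)/6) - (1/3) = -1/3 + pi/36 + sqrt(3)/6.

-1/3 + pi/36 + sqrt(3)/6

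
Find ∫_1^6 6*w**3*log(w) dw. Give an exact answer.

-3885/8 + 1944*log(2) + 1944*log(3)

Integrate by parts once (u = ln w, dv = 6*w**3 dw).
An antiderivative is F(w) = 3*w**4*(4*log(w) - 1)/8.
Then F(6) - F(1) = (-486 + 1944*log(2) + 1944*log(3)) - (-3/8) = -3885/8 + 1944*log(2) + 1944*log(3).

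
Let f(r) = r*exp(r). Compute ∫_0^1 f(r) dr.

1

Integrate by parts once (u = r, dv = exp(r) dr).
An antiderivative is F(r) = (r - 1)*exp(r).
Then F(1) - F(0) = (0) - (-1) = 1.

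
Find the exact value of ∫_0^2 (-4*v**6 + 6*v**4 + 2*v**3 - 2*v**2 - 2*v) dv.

By the power rule, an antiderivative is F(v) = -4*v**7/7 + 6*v**5/5 + v**4/2 - 2*v**3/3 - v**2.
Then F(2) - F(0) = (-3788/105) - (0) = -3788/105.

-3788/105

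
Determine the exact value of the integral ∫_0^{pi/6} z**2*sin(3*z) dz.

Integrate by parts twice (u = z^2, dv = sin(3*z) dz).
An antiderivative is F(z) = -z**2*cos(3*z)/3 + 2*z*sin(3*z)/9 + 2*cos(3*z)/27.
Then F(pi/6) - F(0) = (pi/27) - (2/27) = -2/27 + pi/27.

-2/27 + pi/27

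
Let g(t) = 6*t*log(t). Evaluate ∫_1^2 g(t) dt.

Integrate by parts once (u = ln t, dv = 6*t dt).
An antiderivative is F(t) = 3*t**2*(2*log(t) - 1)/2.
Then F(2) - F(1) = (-6 + 12*log(2)) - (-3/2) = -9/2 + 12*log(2).

-9/2 + 12*log(2)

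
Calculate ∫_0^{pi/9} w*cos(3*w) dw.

Integrate by parts once (u = w, dv = cos(3*w) dw).
An antiderivative is F(w) = w*sin(3*w)/3 + cos(3*w)/9.
Then F(pi/9) - F(0) = (1/18 + sqrt(3)*pi/54) - (1/9) = -1/18 + sqrt(3)*pi/54.

-1/18 + sqrt(3)*pi/54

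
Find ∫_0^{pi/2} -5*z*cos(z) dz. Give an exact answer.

Integrate by parts once (u = z, dv = -5*cos(z) dz).
An antiderivative is F(z) = -5*z*sin(z) - 5*cos(z).
Then F(pi/2) - F(0) = (-5*pi/2) - (-5) = 5 - 5*pi/2.

5 - 5*pi/2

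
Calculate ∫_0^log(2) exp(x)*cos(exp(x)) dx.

Let u = exp(x), so du = exp(x) dx. When x = 0, u = 1; when x = log(2), u = 2.
The integral becomes ∫ cos(u) du from 1 to 2, with antiderivative sin(u).
Back in x: F(x) = sin(exp(x)).
Then F(log(2)) - F(0) = (sin(2)) - (sin(1)) = -sin(1) + sin(2).

-sin(1) + sin(2)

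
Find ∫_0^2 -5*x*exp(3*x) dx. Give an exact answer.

-25*exp(6)/9 - 5/9

Integrate by parts once (u = x, dv = -5*exp(3*x) dx).
An antiderivative is F(x) = (-15*x + 5)*exp(3*x)/9.
Then F(2) - F(0) = (-25*exp(6)/9) - (5/9) = -25*exp(6)/9 - 5/9.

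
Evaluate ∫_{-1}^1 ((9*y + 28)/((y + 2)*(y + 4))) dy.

Factor the denominator: y**2 + 6*y + 8 = (y + 4)(y + 2).
Partial fractions: (9*y + 28)/((y + 2)*(y + 4)) = 4/(y + 4) + 5/(y + 2).
An antiderivative is F(y) = 5*log(y + 2) + 4*log(y + 4).
Then F(1) - F(-1) = (5*log(3) + 4*log(5)) - (log(81)) = log(3) + 4*log(5).

log(3) + 4*log(5)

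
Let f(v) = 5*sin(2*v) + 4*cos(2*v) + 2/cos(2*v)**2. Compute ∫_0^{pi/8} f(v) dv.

An antiderivative is F(v) = 2*sin(2*v) - 5*cos(2*v)/2 + tan(2*v).
Then F(pi/8) - F(0) = (1 - sqrt(2)/4) - (-5/2) = 7/2 - sqrt(2)/4.

7/2 - sqrt(2)/4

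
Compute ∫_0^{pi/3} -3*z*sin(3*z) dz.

Integrate by parts once (u = z, dv = -3*sin(3*z) dz).
An antiderivative is F(z) = z*cos(3*z) - sin(3*z)/3.
Then F(pi/3) - F(0) = (-pi/3) - (0) = -pi/3.

-pi/3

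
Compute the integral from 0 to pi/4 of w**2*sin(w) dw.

Integrate by parts twice (u = w^2, dv = sin(w) dw).
An antiderivative is F(w) = -w**2*cos(w) + 2*w*sin(w) + 2*cos(w).
Then F(pi/4) - F(0) = (sqrt(2)*(-pi**2 + 8*pi + 32)/32) - (2) = -2 - sqrt(2)*pi**2/32 + sqrt(2)*pi/4 + sqrt(2).

-2 - sqrt(2)*pi**2/32 + sqrt(2)*pi/4 + sqrt(2)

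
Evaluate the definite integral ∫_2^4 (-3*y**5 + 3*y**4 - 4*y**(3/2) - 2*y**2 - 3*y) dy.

By the power rule, an antiderivative is F(y) = -y**6/2 - 8*y**(5/2)/5 + 3*y**5/5 - 2*y**3/3 - 3*y**2/2.
Then F(4) - F(2) = (-23272/15) - (-362/15 - 32*sqrt(2)/5) = -4582/3 + 32*sqrt(2)/5.

-4582/3 + 32*sqrt(2)/5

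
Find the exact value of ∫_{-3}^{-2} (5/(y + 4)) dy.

log(32)

An antiderivative is F(y) = 5*log(y + 4).
Then F(-2) - F(-3) = (log(32)) - (0) = log(32).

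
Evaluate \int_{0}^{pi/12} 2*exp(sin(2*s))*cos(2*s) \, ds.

Let u = sin(2*s), so du = 2*cos(2*s) ds. When s = 0, u = 0; when s = pi/12, u = 1/2.
The integral becomes ∫ exp(u) du from 0 to 1/2, with antiderivative exp(u).
Back in s: F(s) = exp(sin(2*s)).
Then F(pi/12) - F(0) = (exp(1/2)) - (1) = -1 + exp(1/2).

-1 + exp(1/2)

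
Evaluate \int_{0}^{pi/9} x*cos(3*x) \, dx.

-1/18 + sqrt(3)*pi/54

Integrate by parts once (u = x, dv = cos(3*x) dx).
An antiderivative is F(x) = x*sin(3*x)/3 + cos(3*x)/9.
Then F(pi/9) - F(0) = (1/18 + sqrt(3)*pi/54) - (1/9) = -1/18 + sqrt(3)*pi/54.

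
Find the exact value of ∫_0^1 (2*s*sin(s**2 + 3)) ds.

Let u = s**2 + 3, so du = 2*s ds. When s = 0, u = 3; when s = 1, u = 4.
The integral becomes ∫ sin(u) du from 3 to 4, with antiderivative -cos(u).
Back in s: F(s) = -cos(s**2 + 3).
Then F(1) - F(0) = (-cos(4)) - (-cos(3)) = cos(3) - cos(4).

cos(3) - cos(4)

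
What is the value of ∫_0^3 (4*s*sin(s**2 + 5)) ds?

Let u = s**2 + 5, so du = 2*s ds. When s = 0, u = 5; when s = 3, u = 14.
The integral becomes 2·∫ sin(u) du from 5 to 14, with antiderivative -2*cos(u).
Back in s: F(s) = -2*cos(s**2 + 5).
Then F(3) - F(0) = (-2*cos(14)) - (-2*cos(5)) = -2*cos(14) + 2*cos(5).

-2*cos(14) + 2*cos(5)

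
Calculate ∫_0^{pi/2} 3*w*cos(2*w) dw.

Integrate by parts once (u = w, dv = 3*cos(2*w) dw).
An antiderivative is F(w) = 3*w*sin(2*w)/2 + 3*cos(2*w)/4.
Then F(pi/2) - F(0) = (-3/4) - (3/4) = -3/2.

-3/2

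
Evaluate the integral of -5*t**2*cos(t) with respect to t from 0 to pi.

10*pi

Integrate by parts twice (u = t^2, dv = -5*cos(t) dt).
An antiderivative is F(t) = -5*t**2*sin(t) - 10*t*cos(t) + 10*sin(t).
Then F(pi) - F(0) = (10*pi) - (0) = 10*pi.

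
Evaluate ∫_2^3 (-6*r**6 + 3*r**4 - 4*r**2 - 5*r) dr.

-351979/210

By the power rule, an antiderivative is F(r) = -6*r**7/7 + 3*r**5/5 - 4*r**3/3 - 5*r**2/2.
Then F(3) - F(2) = (-125109/70) - (-11674/105) = -351979/210.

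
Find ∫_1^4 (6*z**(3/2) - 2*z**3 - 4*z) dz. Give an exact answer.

-831/10

By the power rule, an antiderivative is F(z) = 12*z**(5/2)/5 - z**4/2 - 2*z**2.
Then F(4) - F(1) = (-416/5) - (-1/10) = -831/10.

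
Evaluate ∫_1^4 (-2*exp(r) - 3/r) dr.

An antiderivative is F(r) = -2*exp(r) - 3*log(r).
Then F(4) - F(1) = (-2*exp(4) - log(64)) - (-2*exp(1)) = -2*exp(4) - 6*log(2) + 2*exp(1).

-2*exp(4) - 6*log(2) + 2*exp(1)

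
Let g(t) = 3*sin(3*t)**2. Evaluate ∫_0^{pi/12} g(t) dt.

Use the identity sin^2(3*t) = (1 - cos(6*t))/2.
An antiderivative is F(t) = 3*t/2 - sin(6*t)/4.
Then F(pi/12) - F(0) = (-1/4 + pi/8) - (0) = -1/4 + pi/8.

-1/4 + pi/8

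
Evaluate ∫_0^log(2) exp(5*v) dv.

Let u = exp(v), so du = exp(v) dv. When v = 0, u = 1; when v = log(2), u = 2.
The integral becomes ∫ u**4 du from 1 to 2, with antiderivative u**5/5.
Back in v: F(v) = exp(5*v)/5.
Then F(log(2)) - F(0) = (32/5) - (1/5) = 31/5.

31/5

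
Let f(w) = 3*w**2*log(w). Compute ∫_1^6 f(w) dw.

-215/3 + 216*log(2) + 216*log(3)

Integrate by parts once (u = ln w, dv = 3*w**2 dw).
An antiderivative is F(w) = w**3*(3*log(w) - 1)/3.
Then F(6) - F(1) = (-72 + 216*log(2) + 216*log(3)) - (-1/3) = -215/3 + 216*log(2) + 216*log(3).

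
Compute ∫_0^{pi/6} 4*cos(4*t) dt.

sqrt(3)/2

An antiderivative is F(t) = sin(4*t).
Then F(pi/6) - F(0) = (sqrt(3)/2) - (0) = sqrt(3)/2.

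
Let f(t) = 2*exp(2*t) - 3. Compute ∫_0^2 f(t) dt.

-7 + exp(4)

An antiderivative is F(t) = exp(2*t) - 3*t.
Then F(2) - F(0) = (-6 + exp(4)) - (1) = -7 + exp(4).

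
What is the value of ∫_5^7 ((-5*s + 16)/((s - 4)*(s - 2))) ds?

-3*log(5) + log(3)

Factor the denominator: s**2 - 6*s + 8 = (s - 2)(s - 4).
Partial fractions: (-5*s + 16)/((s - 4)*(s - 2)) = -3/(s - 2) - 2/(s - 4).
An antiderivative is F(s) = -2*log(s - 4) - 3*log(s - 2).
Then F(7) - F(5) = (-3*log(5) - 2*log(3)) - (-log(27)) = -3*log(5) + log(3).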